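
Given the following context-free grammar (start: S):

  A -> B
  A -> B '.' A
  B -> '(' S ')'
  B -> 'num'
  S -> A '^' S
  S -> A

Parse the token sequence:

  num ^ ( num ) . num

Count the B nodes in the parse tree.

4

[S [A [B num]] ^ [S [A [B ( [S [A [B num]]] )] . [A [B num]]]]]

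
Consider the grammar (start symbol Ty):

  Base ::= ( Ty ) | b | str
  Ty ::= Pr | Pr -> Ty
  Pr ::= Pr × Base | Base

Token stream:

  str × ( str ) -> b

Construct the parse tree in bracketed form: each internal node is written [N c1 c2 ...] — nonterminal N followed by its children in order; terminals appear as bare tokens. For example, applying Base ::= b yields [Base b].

Ty
Pr -> Ty
Pr × Base -> Ty
Base × Base -> Ty
str × Base -> Ty
str × ( Ty ) -> Ty
str × ( Pr ) -> Ty
str × ( Base ) -> Ty
str × ( str ) -> Ty
str × ( str ) -> Pr
str × ( str ) -> Base
str × ( str ) -> b

[Ty [Pr [Pr [Base str]] × [Base ( [Ty [Pr [Base str]]] )]] -> [Ty [Pr [Base b]]]]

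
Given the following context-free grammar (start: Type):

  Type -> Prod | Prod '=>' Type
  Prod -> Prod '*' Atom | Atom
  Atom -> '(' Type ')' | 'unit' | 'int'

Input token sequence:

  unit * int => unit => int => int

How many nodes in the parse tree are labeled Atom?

5

[Type [Prod [Prod [Atom unit]] * [Atom int]] => [Type [Prod [Atom unit]] => [Type [Prod [Atom int]] => [Type [Prod [Atom int]]]]]]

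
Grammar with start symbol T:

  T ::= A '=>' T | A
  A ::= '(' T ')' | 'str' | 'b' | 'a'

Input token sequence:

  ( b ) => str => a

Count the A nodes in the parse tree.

[T [A ( [T [A b]] )] => [T [A str] => [T [A a]]]]

4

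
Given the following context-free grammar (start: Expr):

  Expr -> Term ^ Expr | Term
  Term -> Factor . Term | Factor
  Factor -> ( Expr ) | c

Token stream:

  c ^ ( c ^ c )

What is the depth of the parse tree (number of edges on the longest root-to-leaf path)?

[Expr [Term [Factor c]] ^ [Expr [Term [Factor ( [Expr [Term [Factor c]] ^ [Expr [Term [Factor c]]]] )]]]]

8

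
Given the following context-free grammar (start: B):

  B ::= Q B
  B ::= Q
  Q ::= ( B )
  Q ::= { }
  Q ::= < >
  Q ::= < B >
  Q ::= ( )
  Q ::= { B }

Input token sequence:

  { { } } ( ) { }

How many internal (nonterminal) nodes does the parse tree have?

[B [Q { [B [Q { }]] }] [B [Q ( )] [B [Q { }]]]]

8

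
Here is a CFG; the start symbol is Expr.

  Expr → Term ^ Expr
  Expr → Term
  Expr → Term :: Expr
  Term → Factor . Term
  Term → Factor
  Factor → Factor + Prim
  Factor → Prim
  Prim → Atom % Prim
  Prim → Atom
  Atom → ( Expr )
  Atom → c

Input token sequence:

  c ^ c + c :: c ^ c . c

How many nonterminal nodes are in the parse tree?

27

[Expr [Term [Factor [Prim [Atom c]]]] ^ [Expr [Term [Factor [Factor [Prim [Atom c]]] + [Prim [Atom c]]]] :: [Expr [Term [Factor [Prim [Atom c]]]] ^ [Expr [Term [Factor [Prim [Atom c]]] . [Term [Factor [Prim [Atom c]]]]]]]]]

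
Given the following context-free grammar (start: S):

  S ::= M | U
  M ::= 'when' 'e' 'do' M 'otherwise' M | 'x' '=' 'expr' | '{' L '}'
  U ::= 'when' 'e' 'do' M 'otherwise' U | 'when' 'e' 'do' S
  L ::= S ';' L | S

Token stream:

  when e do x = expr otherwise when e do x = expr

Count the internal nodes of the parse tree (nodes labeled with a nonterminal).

[S [U when e do [M x = expr] otherwise [U when e do [S [M x = expr]]]]]

6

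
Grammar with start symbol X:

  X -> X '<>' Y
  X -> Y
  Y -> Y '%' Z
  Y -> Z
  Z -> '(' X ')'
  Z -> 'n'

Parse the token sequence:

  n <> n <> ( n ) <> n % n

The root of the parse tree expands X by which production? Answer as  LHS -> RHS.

X -> X '<>' Y

[X [X [X [X [Y [Z n]]] <> [Y [Z n]]] <> [Y [Z ( [X [Y [Z n]]] )]]] <> [Y [Y [Z n]] % [Z n]]]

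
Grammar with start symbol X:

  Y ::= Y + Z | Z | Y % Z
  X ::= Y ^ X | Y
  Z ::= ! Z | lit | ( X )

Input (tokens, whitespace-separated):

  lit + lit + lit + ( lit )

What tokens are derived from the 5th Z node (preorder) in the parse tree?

lit

[X [Y [Y [Y [Y [Z lit]] + [Z lit]] + [Z lit]] + [Z ( [X [Y [Z lit]]] )]]]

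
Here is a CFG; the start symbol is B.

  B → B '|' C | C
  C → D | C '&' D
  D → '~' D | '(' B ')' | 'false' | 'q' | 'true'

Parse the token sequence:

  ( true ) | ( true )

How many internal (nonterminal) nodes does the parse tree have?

12

[B [B [C [D ( [B [C [D true]]] )]]] | [C [D ( [B [C [D true]]] )]]]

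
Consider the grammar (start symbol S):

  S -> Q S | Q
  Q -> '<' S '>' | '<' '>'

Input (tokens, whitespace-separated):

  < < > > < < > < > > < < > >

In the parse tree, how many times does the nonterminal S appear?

[S [Q < [S [Q < >]] >] [S [Q < [S [Q < >] [S [Q < >]]] >] [S [Q < [S [Q < >]] >]]]]

7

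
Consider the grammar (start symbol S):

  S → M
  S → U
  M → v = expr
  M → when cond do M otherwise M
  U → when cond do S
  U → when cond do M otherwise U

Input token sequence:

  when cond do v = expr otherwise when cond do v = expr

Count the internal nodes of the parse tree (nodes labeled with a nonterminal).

[S [U when cond do [M v = expr] otherwise [U when cond do [S [M v = expr]]]]]

6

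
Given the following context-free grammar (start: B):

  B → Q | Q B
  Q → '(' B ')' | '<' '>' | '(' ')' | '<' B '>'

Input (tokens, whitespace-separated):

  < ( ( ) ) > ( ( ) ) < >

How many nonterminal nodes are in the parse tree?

12

[B [Q < [B [Q ( [B [Q ( )]] )]] >] [B [Q ( [B [Q ( )]] )] [B [Q < >]]]]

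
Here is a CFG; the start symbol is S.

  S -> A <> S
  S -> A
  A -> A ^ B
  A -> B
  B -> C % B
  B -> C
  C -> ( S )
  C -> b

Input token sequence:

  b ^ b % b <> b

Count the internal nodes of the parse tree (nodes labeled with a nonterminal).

[S [A [A [B [C b]]] ^ [B [C b] % [B [C b]]]] <> [S [A [B [C b]]]]]

13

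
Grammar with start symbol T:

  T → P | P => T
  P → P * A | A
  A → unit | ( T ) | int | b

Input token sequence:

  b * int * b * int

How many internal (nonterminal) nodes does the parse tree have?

9

[T [P [P [P [P [A b]] * [A int]] * [A b]] * [A int]]]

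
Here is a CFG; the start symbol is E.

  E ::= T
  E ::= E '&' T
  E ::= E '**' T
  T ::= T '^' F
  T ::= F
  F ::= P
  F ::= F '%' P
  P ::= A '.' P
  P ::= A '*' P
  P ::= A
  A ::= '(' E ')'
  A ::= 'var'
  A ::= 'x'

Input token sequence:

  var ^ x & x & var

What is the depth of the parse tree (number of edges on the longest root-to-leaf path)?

[E [E [E [T [T [F [P [A var]]]] ^ [F [P [A x]]]]] & [T [F [P [A x]]]]] & [T [F [P [A var]]]]]

8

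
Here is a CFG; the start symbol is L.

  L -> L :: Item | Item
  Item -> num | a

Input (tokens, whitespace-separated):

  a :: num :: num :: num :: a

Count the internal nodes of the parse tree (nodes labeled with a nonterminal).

[L [L [L [L [L [Item a]] :: [Item num]] :: [Item num]] :: [Item num]] :: [Item a]]

10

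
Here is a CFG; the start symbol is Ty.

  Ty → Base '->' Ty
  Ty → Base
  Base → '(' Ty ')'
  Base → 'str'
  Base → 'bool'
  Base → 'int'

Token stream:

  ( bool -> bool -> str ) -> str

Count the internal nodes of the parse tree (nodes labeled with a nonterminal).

10

[Ty [Base ( [Ty [Base bool] -> [Ty [Base bool] -> [Ty [Base str]]]] )] -> [Ty [Base str]]]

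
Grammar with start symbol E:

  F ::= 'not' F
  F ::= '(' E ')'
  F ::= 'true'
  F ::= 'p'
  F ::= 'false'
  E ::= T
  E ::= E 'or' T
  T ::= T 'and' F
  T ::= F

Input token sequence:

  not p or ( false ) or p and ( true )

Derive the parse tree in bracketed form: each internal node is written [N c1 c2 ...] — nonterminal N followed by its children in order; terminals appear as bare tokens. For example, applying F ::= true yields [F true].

[E [E [E [T [F not [F p]]]] or [T [F ( [E [T [F false]]] )]]] or [T [T [F p]] and [F ( [E [T [F true]]] )]]]

E
E or T
E or T or T
T or T or T
F or T or T
not F or T or T
not p or T or T
not p or F or T
not p or ( E ) or T
not p or ( T ) or T
not p or ( F ) or T
not p or ( false ) or T
not p or ( false ) or T and F
not p or ( false ) or F and F
not p or ( false ) or p and F
not p or ( false ) or p and ( E )
not p or ( false ) or p and ( T )
not p or ( false ) or p and ( F )
not p or ( false ) or p and ( true )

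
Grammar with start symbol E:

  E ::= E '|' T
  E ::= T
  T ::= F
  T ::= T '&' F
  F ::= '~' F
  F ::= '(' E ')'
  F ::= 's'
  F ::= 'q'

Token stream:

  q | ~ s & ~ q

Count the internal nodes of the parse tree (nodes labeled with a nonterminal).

[E [E [T [F q]]] | [T [T [F ~ [F s]]] & [F ~ [F q]]]]

10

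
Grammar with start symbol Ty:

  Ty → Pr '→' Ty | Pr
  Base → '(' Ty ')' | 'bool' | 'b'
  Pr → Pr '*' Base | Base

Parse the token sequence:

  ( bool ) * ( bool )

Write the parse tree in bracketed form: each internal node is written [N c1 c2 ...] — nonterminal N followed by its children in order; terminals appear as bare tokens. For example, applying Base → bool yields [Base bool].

[Ty [Pr [Pr [Base ( [Ty [Pr [Base bool]]] )]] * [Base ( [Ty [Pr [Base bool]]] )]]]

Ty
Pr
Pr * Base
Base * Base
( Ty ) * Base
( Pr ) * Base
( Base ) * Base
( bool ) * Base
( bool ) * ( Ty )
( bool ) * ( Pr )
( bool ) * ( Base )
( bool ) * ( bool )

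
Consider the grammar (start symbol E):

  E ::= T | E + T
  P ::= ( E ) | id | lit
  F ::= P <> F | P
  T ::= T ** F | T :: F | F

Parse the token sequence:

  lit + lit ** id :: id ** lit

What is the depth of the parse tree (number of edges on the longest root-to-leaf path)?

[E [E [T [F [P lit]]]] + [T [T [T [T [F [P lit]]] ** [F [P id]]] :: [F [P id]]] ** [F [P lit]]]]

7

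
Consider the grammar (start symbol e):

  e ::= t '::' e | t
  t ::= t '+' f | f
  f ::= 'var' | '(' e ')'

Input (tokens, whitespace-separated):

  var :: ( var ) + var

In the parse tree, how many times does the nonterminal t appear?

4

[e [t [f var]] :: [e [t [t [f ( [e [t [f var]]] )]] + [f var]]]]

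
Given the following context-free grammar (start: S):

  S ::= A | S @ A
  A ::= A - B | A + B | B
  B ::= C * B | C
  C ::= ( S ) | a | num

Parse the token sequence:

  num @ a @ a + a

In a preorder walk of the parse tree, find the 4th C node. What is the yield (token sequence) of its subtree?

[S [S [S [A [B [C num]]]] @ [A [B [C a]]]] @ [A [A [B [C a]]] + [B [C a]]]]

a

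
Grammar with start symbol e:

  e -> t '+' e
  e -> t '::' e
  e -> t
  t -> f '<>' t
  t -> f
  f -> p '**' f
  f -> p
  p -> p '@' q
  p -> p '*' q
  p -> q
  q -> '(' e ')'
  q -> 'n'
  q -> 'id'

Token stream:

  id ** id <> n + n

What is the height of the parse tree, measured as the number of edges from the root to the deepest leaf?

[e [t [f [p [q id]] ** [f [p [q id]]]] <> [t [f [p [q n]]]]] + [e [t [f [p [q n]]]]]]

6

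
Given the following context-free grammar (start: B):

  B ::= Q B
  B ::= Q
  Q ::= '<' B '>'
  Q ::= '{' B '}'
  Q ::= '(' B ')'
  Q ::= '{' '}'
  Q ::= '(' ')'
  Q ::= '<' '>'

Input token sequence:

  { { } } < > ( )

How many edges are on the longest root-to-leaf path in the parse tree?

4

[B [Q { [B [Q { }]] }] [B [Q < >] [B [Q ( )]]]]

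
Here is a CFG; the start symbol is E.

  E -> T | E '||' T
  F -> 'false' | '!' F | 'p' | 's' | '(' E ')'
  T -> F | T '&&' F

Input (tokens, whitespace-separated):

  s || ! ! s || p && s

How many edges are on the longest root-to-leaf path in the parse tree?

[E [E [E [T [F s]]] || [T [F ! [F ! [F s]]]]] || [T [T [F p]] && [F s]]]

6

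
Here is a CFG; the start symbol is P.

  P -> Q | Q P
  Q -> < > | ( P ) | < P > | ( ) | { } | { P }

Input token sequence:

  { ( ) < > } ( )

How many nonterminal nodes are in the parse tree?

8

[P [Q { [P [Q ( )] [P [Q < >]]] }] [P [Q ( )]]]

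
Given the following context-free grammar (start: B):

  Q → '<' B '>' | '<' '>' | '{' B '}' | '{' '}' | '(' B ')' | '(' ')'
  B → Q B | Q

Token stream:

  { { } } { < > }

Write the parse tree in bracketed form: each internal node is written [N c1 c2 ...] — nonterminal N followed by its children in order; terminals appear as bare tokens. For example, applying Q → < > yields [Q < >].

B
Q B
{ B } B
{ Q } B
{ { } } B
{ { } } Q
{ { } } { B }
{ { } } { Q }
{ { } } { < > }

[B [Q { [B [Q { }]] }] [B [Q { [B [Q < >]] }]]]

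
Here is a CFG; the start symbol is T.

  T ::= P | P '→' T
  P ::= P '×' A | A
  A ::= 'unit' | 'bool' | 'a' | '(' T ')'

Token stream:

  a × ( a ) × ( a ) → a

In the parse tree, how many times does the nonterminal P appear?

[T [P [P [P [A a]] × [A ( [T [P [A a]]] )]] × [A ( [T [P [A a]]] )]] → [T [P [A a]]]]

6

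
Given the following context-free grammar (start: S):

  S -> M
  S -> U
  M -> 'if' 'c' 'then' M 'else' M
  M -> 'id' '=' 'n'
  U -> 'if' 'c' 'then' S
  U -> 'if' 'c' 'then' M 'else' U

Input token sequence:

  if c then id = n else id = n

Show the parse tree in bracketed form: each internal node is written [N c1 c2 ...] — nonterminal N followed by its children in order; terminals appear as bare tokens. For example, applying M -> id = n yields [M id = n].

S
M
if c then M else M
if c then id = n else M
if c then id = n else id = n

[S [M if c then [M id = n] else [M id = n]]]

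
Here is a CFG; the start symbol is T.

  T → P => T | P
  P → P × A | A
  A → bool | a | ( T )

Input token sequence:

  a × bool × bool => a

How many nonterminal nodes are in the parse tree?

10

[T [P [P [P [A a]] × [A bool]] × [A bool]] => [T [P [A a]]]]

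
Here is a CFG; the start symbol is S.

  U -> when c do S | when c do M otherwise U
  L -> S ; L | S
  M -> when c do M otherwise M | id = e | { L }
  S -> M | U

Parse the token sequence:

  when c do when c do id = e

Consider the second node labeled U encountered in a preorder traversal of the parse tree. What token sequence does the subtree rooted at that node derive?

when c do id = e

[S [U when c do [S [U when c do [S [M id = e]]]]]]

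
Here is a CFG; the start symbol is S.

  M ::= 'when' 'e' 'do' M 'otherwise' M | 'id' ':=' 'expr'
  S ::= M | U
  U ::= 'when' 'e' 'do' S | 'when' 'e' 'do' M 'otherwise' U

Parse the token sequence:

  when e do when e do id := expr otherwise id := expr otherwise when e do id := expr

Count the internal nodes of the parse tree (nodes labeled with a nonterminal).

8

[S [U when e do [M when e do [M id := expr] otherwise [M id := expr]] otherwise [U when e do [S [M id := expr]]]]]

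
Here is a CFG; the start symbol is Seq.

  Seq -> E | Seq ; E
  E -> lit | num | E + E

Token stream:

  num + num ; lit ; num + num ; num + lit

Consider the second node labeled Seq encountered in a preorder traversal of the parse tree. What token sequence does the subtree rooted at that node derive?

num + num ; lit ; num + num

[Seq [Seq [Seq [Seq [E [E num] + [E num]]] ; [E lit]] ; [E [E num] + [E num]]] ; [E [E num] + [E lit]]]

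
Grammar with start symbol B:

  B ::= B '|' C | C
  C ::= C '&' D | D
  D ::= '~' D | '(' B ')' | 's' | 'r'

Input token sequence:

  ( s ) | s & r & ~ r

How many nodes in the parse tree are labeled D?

[B [B [C [D ( [B [C [D s]]] )]]] | [C [C [C [D s]] & [D r]] & [D ~ [D r]]]]

6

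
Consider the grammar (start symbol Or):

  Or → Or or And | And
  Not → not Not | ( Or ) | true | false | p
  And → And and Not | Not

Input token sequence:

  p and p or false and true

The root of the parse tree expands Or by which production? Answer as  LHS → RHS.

Or → Or or And

[Or [Or [And [And [Not p]] and [Not p]]] or [And [And [Not false]] and [Not true]]]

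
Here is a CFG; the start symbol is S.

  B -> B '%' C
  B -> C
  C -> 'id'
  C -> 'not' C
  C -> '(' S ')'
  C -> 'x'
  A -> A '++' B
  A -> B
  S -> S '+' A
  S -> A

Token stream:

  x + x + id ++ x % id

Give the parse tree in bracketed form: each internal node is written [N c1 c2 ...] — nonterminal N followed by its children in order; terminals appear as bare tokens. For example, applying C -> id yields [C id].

S
S + A
S + A + A
A + A + A
B + A + A
C + A + A
x + A + A
x + B + A
x + C + A
x + x + A
x + x + A ++ B
x + x + B ++ B
x + x + C ++ B
x + x + id ++ B
x + x + id ++ B % C
x + x + id ++ C % C
x + x + id ++ x % C
x + x + id ++ x % id

[S [S [S [A [B [C x]]]] + [A [B [C x]]]] + [A [A [B [C id]]] ++ [B [B [C x]] % [C id]]]]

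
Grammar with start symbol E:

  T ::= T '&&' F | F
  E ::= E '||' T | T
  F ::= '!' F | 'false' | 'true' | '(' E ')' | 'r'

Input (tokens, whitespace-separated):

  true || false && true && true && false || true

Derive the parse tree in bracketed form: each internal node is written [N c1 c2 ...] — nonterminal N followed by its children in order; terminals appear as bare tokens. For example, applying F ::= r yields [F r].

E
E || T
E || T || T
T || T || T
F || T || T
true || T || T
true || T && F || T
true || T && F && F || T
true || T && F && F && F || T
true || F && F && F && F || T
true || false && F && F && F || T
true || false && true && F && F || T
true || false && true && true && F || T
true || false && true && true && false || T
true || false && true && true && false || F
true || false && true && true && false || true

[E [E [E [T [F true]]] || [T [T [T [T [F false]] && [F true]] && [F true]] && [F false]]] || [T [F true]]]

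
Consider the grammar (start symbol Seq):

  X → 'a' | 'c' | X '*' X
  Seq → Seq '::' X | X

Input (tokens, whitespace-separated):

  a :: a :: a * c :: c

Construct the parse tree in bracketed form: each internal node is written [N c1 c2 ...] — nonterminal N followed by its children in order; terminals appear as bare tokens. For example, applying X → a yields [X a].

[Seq [Seq [Seq [Seq [X a]] :: [X a]] :: [X [X a] * [X c]]] :: [X c]]

Seq
Seq :: X
Seq :: X :: X
Seq :: X :: X :: X
X :: X :: X :: X
a :: X :: X :: X
a :: a :: X :: X
a :: a :: X * X :: X
a :: a :: a * X :: X
a :: a :: a * c :: X
a :: a :: a * c :: c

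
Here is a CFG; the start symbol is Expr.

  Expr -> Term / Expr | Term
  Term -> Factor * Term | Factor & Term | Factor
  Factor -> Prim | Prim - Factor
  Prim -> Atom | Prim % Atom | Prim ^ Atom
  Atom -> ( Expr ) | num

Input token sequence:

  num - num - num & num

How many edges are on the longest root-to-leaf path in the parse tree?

[Expr [Term [Factor [Prim [Atom num]] - [Factor [Prim [Atom num]] - [Factor [Prim [Atom num]]]]] & [Term [Factor [Prim [Atom num]]]]]]

7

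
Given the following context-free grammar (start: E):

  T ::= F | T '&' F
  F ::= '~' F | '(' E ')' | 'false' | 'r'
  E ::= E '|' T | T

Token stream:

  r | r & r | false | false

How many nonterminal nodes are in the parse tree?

[E [E [E [E [T [F r]]] | [T [T [F r]] & [F r]]] | [T [F false]]] | [T [F false]]]

14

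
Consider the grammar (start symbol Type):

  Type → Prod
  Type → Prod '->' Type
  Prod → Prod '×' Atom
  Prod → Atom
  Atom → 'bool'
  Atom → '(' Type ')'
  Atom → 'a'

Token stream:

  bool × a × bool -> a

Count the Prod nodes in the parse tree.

[Type [Prod [Prod [Prod [Atom bool]] × [Atom a]] × [Atom bool]] -> [Type [Prod [Atom a]]]]

4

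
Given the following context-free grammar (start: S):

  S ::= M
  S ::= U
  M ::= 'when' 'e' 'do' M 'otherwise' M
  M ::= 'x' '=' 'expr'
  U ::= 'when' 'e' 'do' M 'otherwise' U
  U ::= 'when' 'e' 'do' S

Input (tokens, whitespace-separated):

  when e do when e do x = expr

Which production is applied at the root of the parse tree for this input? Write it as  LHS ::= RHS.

S ::= U

[S [U when e do [S [U when e do [S [M x = expr]]]]]]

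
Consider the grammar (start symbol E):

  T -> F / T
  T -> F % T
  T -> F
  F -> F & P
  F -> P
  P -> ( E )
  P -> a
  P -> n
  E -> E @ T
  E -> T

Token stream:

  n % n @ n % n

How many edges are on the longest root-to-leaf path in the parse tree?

[E [E [T [F [P n]] % [T [F [P n]]]]] @ [T [F [P n]] % [T [F [P n]]]]]

6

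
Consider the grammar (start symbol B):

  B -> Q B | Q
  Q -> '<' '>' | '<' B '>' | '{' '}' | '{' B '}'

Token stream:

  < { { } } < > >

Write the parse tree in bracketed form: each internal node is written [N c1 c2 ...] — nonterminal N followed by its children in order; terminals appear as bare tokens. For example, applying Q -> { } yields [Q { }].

[B [Q < [B [Q { [B [Q { }]] }] [B [Q < >]]] >]]

B
Q
< B >
< Q B >
< { B } B >
< { Q } B >
< { { } } B >
< { { } } Q >
< { { } } < > >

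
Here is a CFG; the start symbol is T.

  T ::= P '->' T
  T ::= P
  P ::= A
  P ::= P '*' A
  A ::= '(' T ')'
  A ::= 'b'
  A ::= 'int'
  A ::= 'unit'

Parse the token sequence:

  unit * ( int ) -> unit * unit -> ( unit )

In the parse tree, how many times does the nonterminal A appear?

7

[T [P [P [A unit]] * [A ( [T [P [A int]]] )]] -> [T [P [P [A unit]] * [A unit]] -> [T [P [A ( [T [P [A unit]]] )]]]]]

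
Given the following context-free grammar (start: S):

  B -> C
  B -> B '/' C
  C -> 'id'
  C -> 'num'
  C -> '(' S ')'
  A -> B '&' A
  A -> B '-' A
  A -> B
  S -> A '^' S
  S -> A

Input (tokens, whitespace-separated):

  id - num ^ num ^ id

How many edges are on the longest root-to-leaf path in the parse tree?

6

[S [A [B [C id]] - [A [B [C num]]]] ^ [S [A [B [C num]]] ^ [S [A [B [C id]]]]]]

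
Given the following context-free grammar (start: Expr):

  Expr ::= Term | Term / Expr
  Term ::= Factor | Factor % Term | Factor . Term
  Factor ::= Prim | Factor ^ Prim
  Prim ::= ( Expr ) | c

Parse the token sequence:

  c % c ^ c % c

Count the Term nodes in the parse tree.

3

[Expr [Term [Factor [Prim c]] % [Term [Factor [Factor [Prim c]] ^ [Prim c]] % [Term [Factor [Prim c]]]]]]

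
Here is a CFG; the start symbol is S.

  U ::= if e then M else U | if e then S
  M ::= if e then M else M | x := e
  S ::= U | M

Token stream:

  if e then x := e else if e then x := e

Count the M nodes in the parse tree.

[S [U if e then [M x := e] else [U if e then [S [M x := e]]]]]

2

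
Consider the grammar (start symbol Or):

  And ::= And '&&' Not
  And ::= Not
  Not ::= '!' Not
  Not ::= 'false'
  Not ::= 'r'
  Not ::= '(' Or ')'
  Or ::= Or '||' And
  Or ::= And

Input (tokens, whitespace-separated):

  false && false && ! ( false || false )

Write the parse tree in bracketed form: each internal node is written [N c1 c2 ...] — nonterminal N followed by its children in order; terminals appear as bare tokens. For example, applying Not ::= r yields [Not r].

Or
And
And && Not
And && Not && Not
Not && Not && Not
false && Not && Not
false && false && Not
false && false && ! Not
false && false && ! ( Or )
false && false && ! ( Or || And )
false && false && ! ( And || And )
false && false && ! ( Not || And )
false && false && ! ( false || And )
false && false && ! ( false || Not )
false && false && ! ( false || false )

[Or [And [And [And [Not false]] && [Not false]] && [Not ! [Not ( [Or [Or [And [Not false]]] || [And [Not false]]] )]]]]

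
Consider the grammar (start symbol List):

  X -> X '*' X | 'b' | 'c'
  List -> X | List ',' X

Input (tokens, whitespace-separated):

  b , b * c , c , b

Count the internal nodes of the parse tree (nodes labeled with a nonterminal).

[List [List [List [List [X b]] , [X [X b] * [X c]]] , [X c]] , [X b]]

10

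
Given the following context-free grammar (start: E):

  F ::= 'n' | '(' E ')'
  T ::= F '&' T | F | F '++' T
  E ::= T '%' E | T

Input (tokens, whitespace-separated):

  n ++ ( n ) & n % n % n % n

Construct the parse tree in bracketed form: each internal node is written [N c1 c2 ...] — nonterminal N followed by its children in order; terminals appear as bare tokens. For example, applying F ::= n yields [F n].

[E [T [F n] ++ [T [F ( [E [T [F n]]] )] & [T [F n]]]] % [E [T [F n]] % [E [T [F n]] % [E [T [F n]]]]]]

E
T % E
F ++ T % E
n ++ T % E
n ++ F & T % E
n ++ ( E ) & T % E
n ++ ( T ) & T % E
n ++ ( F ) & T % E
n ++ ( n ) & T % E
n ++ ( n ) & F % E
n ++ ( n ) & n % E
n ++ ( n ) & n % T % E
n ++ ( n ) & n % F % E
n ++ ( n ) & n % n % E
n ++ ( n ) & n % n % T % E
n ++ ( n ) & n % n % F % E
n ++ ( n ) & n % n % n % E
n ++ ( n ) & n % n % n % T
n ++ ( n ) & n % n % n % F
n ++ ( n ) & n % n % n % n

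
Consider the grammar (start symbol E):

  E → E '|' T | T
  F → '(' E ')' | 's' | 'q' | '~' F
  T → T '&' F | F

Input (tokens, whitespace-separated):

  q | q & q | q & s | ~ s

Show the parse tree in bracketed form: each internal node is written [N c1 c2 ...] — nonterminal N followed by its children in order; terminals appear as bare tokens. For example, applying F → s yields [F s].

E
E | T
E | T | T
E | T | T | T
T | T | T | T
F | T | T | T
q | T | T | T
q | T & F | T | T
q | F & F | T | T
q | q & F | T | T
q | q & q | T | T
q | q & q | T & F | T
q | q & q | F & F | T
q | q & q | q & F | T
q | q & q | q & s | T
q | q & q | q & s | F
q | q & q | q & s | ~ F
q | q & q | q & s | ~ s

[E [E [E [E [T [F q]]] | [T [T [F q]] & [F q]]] | [T [T [F q]] & [F s]]] | [T [F ~ [F s]]]]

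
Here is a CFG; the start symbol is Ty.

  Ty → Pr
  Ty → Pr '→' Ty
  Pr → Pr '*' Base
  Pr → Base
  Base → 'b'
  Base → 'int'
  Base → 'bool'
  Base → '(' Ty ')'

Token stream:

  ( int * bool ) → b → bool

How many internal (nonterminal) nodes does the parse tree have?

14

[Ty [Pr [Base ( [Ty [Pr [Pr [Base int]] * [Base bool]]] )]] → [Ty [Pr [Base b]] → [Ty [Pr [Base bool]]]]]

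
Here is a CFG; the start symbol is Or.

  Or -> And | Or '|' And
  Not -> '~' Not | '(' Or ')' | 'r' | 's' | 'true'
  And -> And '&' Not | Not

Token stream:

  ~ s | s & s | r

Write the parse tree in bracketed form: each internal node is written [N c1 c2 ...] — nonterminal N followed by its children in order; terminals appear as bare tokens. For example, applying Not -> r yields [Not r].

[Or [Or [Or [And [Not ~ [Not s]]]] | [And [And [Not s]] & [Not s]]] | [And [Not r]]]

Or
Or | And
Or | And | And
And | And | And
Not | And | And
~ Not | And | And
~ s | And | And
~ s | And & Not | And
~ s | Not & Not | And
~ s | s & Not | And
~ s | s & s | And
~ s | s & s | Not
~ s | s & s | r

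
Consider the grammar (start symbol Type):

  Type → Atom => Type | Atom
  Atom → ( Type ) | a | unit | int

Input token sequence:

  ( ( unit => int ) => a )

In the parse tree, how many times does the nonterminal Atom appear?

[Type [Atom ( [Type [Atom ( [Type [Atom unit] => [Type [Atom int]]] )] => [Type [Atom a]]] )]]

5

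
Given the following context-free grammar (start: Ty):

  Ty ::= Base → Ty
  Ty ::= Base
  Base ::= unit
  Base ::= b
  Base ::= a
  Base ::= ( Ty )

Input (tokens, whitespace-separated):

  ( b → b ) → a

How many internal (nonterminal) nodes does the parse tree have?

8

[Ty [Base ( [Ty [Base b] → [Ty [Base b]]] )] → [Ty [Base a]]]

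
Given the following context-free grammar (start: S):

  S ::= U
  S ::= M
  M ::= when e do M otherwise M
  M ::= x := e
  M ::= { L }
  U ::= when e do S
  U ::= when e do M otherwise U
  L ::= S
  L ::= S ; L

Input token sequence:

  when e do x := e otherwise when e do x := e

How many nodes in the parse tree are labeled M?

[S [U when e do [M x := e] otherwise [U when e do [S [M x := e]]]]]

2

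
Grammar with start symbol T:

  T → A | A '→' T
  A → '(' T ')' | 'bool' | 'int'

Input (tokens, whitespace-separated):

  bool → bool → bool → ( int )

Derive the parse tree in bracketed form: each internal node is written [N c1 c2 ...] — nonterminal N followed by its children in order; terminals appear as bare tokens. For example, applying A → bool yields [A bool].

[T [A bool] → [T [A bool] → [T [A bool] → [T [A ( [T [A int]] )]]]]]

T
A → T
bool → T
bool → A → T
bool → bool → T
bool → bool → A → T
bool → bool → bool → T
bool → bool → bool → A
bool → bool → bool → ( T )
bool → bool → bool → ( A )
bool → bool → bool → ( int )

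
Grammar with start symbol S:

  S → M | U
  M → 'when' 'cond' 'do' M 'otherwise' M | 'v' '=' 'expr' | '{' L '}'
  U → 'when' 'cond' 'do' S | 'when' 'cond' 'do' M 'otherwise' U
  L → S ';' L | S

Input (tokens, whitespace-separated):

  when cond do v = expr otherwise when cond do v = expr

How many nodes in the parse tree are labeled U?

[S [U when cond do [M v = expr] otherwise [U when cond do [S [M v = expr]]]]]

2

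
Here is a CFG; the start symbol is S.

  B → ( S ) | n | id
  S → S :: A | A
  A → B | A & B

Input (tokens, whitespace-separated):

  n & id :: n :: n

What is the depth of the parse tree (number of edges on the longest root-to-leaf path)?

[S [S [S [A [A [B n]] & [B id]]] :: [A [B n]]] :: [A [B n]]]

6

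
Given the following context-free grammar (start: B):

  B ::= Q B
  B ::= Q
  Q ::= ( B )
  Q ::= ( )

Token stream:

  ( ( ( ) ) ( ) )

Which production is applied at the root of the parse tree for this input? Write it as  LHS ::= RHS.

[B [Q ( [B [Q ( [B [Q ( )]] )] [B [Q ( )]]] )]]

B ::= Q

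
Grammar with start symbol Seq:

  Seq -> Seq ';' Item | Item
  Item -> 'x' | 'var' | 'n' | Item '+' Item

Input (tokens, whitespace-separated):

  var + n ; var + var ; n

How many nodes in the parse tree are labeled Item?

[Seq [Seq [Seq [Item [Item var] + [Item n]]] ; [Item [Item var] + [Item var]]] ; [Item n]]

7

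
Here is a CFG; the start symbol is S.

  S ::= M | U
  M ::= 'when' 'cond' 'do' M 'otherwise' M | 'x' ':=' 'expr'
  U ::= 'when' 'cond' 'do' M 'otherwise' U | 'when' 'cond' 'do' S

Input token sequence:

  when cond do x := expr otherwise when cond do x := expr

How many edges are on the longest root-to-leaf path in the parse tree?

5

[S [U when cond do [M x := expr] otherwise [U when cond do [S [M x := expr]]]]]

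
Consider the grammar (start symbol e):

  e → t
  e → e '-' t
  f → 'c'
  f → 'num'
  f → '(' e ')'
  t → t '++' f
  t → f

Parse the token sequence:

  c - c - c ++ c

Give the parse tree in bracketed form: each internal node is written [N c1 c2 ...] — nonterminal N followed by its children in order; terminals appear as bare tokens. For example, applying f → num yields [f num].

e
e - t
e - t - t
t - t - t
f - t - t
c - t - t
c - f - t
c - c - t
c - c - t ++ f
c - c - f ++ f
c - c - c ++ f
c - c - c ++ c

[e [e [e [t [f c]]] - [t [f c]]] - [t [t [f c]] ++ [f c]]]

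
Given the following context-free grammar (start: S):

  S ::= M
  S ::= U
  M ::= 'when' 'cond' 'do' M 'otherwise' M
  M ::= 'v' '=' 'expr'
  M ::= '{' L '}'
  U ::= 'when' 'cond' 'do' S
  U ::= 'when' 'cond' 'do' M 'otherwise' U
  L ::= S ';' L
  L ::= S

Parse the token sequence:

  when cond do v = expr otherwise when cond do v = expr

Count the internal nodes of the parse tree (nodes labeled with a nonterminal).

6

[S [U when cond do [M v = expr] otherwise [U when cond do [S [M v = expr]]]]]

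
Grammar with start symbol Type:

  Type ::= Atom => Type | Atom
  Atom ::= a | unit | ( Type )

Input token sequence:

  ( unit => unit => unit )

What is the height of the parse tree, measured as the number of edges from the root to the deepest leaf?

6

[Type [Atom ( [Type [Atom unit] => [Type [Atom unit] => [Type [Atom unit]]]] )]]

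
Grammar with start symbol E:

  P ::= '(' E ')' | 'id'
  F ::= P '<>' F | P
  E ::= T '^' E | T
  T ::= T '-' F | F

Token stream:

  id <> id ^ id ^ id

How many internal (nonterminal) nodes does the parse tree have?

14

[E [T [F [P id] <> [F [P id]]]] ^ [E [T [F [P id]]] ^ [E [T [F [P id]]]]]]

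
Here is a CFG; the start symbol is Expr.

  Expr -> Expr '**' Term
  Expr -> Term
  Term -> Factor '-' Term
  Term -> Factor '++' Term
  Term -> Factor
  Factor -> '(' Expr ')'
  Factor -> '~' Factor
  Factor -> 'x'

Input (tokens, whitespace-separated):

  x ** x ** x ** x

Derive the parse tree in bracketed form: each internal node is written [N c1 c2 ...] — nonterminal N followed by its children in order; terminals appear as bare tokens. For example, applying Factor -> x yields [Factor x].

[Expr [Expr [Expr [Expr [Term [Factor x]]] ** [Term [Factor x]]] ** [Term [Factor x]]] ** [Term [Factor x]]]

Expr
Expr ** Term
Expr ** Term ** Term
Expr ** Term ** Term ** Term
Term ** Term ** Term ** Term
Factor ** Term ** Term ** Term
x ** Term ** Term ** Term
x ** Factor ** Term ** Term
x ** x ** Term ** Term
x ** x ** Factor ** Term
x ** x ** x ** Term
x ** x ** x ** Factor
x ** x ** x ** x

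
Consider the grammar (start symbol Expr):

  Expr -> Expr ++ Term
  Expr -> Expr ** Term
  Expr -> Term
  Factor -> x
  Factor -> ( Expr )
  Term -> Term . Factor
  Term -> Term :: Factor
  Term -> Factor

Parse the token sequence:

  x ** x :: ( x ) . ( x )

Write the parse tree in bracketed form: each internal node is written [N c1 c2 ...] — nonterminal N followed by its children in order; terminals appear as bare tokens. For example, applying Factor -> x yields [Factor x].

Expr
Expr ** Term
Term ** Term
Factor ** Term
x ** Term
x ** Term . Factor
x ** Term :: Factor . Factor
x ** Factor :: Factor . Factor
x ** x :: Factor . Factor
x ** x :: ( Expr ) . Factor
x ** x :: ( Term ) . Factor
x ** x :: ( Factor ) . Factor
x ** x :: ( x ) . Factor
x ** x :: ( x ) . ( Expr )
x ** x :: ( x ) . ( Term )
x ** x :: ( x ) . ( Factor )
x ** x :: ( x ) . ( x )

[Expr [Expr [Term [Factor x]]] ** [Term [Term [Term [Factor x]] :: [Factor ( [Expr [Term [Factor x]]] )]] . [Factor ( [Expr [Term [Factor x]]] )]]]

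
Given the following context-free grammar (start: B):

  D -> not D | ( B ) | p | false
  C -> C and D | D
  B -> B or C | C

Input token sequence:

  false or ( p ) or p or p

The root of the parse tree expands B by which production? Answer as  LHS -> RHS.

B -> B or C

[B [B [B [B [C [D false]]] or [C [D ( [B [C [D p]]] )]]] or [C [D p]]] or [C [D p]]]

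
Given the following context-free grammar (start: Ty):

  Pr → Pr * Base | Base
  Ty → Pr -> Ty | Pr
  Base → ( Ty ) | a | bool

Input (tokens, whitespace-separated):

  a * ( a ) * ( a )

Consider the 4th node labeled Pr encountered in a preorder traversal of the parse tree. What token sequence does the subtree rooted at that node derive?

[Ty [Pr [Pr [Pr [Base a]] * [Base ( [Ty [Pr [Base a]]] )]] * [Base ( [Ty [Pr [Base a]]] )]]]

a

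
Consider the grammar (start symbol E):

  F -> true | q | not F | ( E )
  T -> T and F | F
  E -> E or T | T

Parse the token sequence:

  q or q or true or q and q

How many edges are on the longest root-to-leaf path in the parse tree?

[E [E [E [E [T [F q]]] or [T [F q]]] or [T [F true]]] or [T [T [F q]] and [F q]]]

6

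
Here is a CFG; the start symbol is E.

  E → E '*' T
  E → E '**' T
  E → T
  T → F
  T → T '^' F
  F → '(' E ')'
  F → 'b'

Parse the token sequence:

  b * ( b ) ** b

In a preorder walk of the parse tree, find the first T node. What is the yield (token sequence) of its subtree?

b

[E [E [E [T [F b]]] * [T [F ( [E [T [F b]]] )]]] ** [T [F b]]]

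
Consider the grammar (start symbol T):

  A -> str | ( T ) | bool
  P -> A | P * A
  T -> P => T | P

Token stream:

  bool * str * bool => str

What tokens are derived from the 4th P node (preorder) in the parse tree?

str

[T [P [P [P [A bool]] * [A str]] * [A bool]] => [T [P [A str]]]]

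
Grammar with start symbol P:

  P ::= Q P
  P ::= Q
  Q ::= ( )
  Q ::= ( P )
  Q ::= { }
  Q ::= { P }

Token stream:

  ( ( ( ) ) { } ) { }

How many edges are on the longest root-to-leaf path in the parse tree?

6

[P [Q ( [P [Q ( [P [Q ( )]] )] [P [Q { }]]] )] [P [Q { }]]]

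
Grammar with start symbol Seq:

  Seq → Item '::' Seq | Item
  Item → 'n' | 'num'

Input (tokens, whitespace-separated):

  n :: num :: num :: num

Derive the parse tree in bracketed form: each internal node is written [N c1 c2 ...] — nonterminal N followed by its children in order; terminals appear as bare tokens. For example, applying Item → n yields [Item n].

Seq
Item :: Seq
n :: Seq
n :: Item :: Seq
n :: num :: Seq
n :: num :: Item :: Seq
n :: num :: num :: Seq
n :: num :: num :: Item
n :: num :: num :: num

[Seq [Item n] :: [Seq [Item num] :: [Seq [Item num] :: [Seq [Item num]]]]]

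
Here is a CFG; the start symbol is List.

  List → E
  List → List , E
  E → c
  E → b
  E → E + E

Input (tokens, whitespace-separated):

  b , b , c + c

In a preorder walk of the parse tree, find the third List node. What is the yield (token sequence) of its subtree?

[List [List [List [E b]] , [E b]] , [E [E c] + [E c]]]

b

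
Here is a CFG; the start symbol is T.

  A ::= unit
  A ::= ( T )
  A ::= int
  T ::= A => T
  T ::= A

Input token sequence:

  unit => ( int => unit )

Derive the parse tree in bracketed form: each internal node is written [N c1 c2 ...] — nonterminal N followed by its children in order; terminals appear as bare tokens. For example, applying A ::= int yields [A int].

[T [A unit] => [T [A ( [T [A int] => [T [A unit]]] )]]]

T
A => T
unit => T
unit => A
unit => ( T )
unit => ( A => T )
unit => ( int => T )
unit => ( int => A )
unit => ( int => unit )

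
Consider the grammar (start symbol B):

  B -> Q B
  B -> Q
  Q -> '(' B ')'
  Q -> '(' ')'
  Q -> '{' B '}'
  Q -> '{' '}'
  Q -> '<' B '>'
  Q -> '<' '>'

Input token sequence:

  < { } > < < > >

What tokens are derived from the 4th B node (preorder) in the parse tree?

[B [Q < [B [Q { }]] >] [B [Q < [B [Q < >]] >]]]

< >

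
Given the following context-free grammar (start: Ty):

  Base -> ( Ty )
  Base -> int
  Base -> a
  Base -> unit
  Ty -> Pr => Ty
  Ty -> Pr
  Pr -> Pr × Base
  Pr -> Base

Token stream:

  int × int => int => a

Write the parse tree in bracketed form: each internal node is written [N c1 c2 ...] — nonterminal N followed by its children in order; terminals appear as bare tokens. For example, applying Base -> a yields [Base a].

[Ty [Pr [Pr [Base int]] × [Base int]] => [Ty [Pr [Base int]] => [Ty [Pr [Base a]]]]]

Ty
Pr => Ty
Pr × Base => Ty
Base × Base => Ty
int × Base => Ty
int × int => Ty
int × int => Pr => Ty
int × int => Base => Ty
int × int => int => Ty
int × int => int => Pr
int × int => int => Base
int × int => int => a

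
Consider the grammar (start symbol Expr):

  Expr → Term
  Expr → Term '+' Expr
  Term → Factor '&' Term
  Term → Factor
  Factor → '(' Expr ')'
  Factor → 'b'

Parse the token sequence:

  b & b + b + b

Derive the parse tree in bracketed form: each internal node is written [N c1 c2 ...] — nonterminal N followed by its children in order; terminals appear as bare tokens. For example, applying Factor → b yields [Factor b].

[Expr [Term [Factor b] & [Term [Factor b]]] + [Expr [Term [Factor b]] + [Expr [Term [Factor b]]]]]

Expr
Term + Expr
Factor & Term + Expr
b & Term + Expr
b & Factor + Expr
b & b + Expr
b & b + Term + Expr
b & b + Factor + Expr
b & b + b + Expr
b & b + b + Term
b & b + b + Factor
b & b + b + b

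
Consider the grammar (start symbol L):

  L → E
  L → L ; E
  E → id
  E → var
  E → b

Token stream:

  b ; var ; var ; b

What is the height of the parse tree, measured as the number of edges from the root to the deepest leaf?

[L [L [L [L [E b]] ; [E var]] ; [E var]] ; [E b]]

5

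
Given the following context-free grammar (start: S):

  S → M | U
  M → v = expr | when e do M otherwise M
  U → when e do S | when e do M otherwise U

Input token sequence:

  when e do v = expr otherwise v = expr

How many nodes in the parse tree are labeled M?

[S [M when e do [M v = expr] otherwise [M v = expr]]]

3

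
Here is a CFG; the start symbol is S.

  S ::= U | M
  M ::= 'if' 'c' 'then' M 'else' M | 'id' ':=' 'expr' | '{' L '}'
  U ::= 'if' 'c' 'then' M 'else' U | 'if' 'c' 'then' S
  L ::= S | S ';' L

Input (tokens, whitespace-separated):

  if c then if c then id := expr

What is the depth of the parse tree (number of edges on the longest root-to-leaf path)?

6

[S [U if c then [S [U if c then [S [M id := expr]]]]]]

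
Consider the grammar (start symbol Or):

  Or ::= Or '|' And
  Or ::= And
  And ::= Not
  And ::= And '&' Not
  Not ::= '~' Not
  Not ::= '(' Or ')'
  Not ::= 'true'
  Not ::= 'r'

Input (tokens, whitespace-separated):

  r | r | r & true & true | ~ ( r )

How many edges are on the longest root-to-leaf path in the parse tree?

7

[Or [Or [Or [Or [And [Not r]]] | [And [Not r]]] | [And [And [And [Not r]] & [Not true]] & [Not true]]] | [And [Not ~ [Not ( [Or [And [Not r]]] )]]]]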